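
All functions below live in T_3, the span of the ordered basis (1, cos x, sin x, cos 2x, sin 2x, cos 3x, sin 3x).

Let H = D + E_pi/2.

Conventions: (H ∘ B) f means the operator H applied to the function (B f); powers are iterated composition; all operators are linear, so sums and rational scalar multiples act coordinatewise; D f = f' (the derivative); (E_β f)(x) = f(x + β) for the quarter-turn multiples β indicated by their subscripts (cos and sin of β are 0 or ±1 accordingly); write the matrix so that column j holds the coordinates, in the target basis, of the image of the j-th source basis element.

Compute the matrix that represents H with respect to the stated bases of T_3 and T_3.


image of 1: 1
image of cos x: -2sin x
image of sin x: 2cos x
image of cos 2x: -cos 2x - 2sin 2x
image of sin 2x: 2cos 2x - sin 2x
image of cos 3x: -2sin 3x
image of sin 3x: 2cos 3x
each image's coordinates form column j of the matrix

the matrix is [[1, 0, 0, 0, 0, 0, 0]; [0, 0, 2, 0, 0, 0, 0]; [0, -2, 0, 0, 0, 0, 0]; [0, 0, 0, -1, 2, 0, 0]; [0, 0, 0, -2, -1, 0, 0]; [0, 0, 0, 0, 0, 0, 2]; [0, 0, 0, 0, 0, -2, 0]] (rows listed top to bottom)


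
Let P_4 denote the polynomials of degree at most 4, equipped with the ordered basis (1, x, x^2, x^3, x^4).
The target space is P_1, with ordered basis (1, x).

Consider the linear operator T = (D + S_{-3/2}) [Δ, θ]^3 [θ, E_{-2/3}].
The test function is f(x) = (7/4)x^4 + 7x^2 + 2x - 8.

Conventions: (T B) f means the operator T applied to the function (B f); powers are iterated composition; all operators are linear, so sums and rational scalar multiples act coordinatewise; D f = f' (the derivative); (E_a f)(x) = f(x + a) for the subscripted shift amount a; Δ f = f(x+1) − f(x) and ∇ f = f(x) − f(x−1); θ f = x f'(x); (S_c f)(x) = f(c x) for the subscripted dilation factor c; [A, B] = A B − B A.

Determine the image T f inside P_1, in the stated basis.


the result is g(x) = 28

E_{-2/3} f = (7/4)x^4 - (14/3)x^3 + (35/3)x^2 - (254/27)x - 476/81
θ E_{-2/3} f = 7x^4 - 14x^3 + (70/3)x^2 - (254/27)x
θ f = 7x^4 + 14x^2 + 2x
E_{-2/3} θ f = 7x^4 - (56/3)x^3 + (98/3)x^2 - (674/27)x + 508/81
[θ, E_{-2/3}] f = (14/3)x^3 - (28/3)x^2 + (140/9)x - 508/81
θ [θ, E_{-2/3}] f = 14x^3 - (56/3)x^2 + (140/9)x
Δ θ [θ, E_{-2/3}] f = 42x^2 + (14/3)x + 98/9
Δ [θ, E_{-2/3}] f = 14x^2 - (14/3)x + 98/9
θ Δ [θ, E_{-2/3}] f = 28x^2 - (14/3)x
[Δ, θ] [θ, E_{-2/3}] f = 14x^2 + (28/3)x + 98/9
θ [Δ, θ] [θ, E_{-2/3}] f = 28x^2 + (28/3)x
Δ θ [Δ, θ] [θ, E_{-2/3}] f = 56x + 112/3
Δ [Δ, θ] [θ, E_{-2/3}] f = 28x + 70/3
θ Δ [Δ, θ] [θ, E_{-2/3}] f = 28x
[Δ, θ] [Δ, θ] [θ, E_{-2/3}] f = 28x + 112/3
θ [Δ, θ] [Δ, θ] [θ, E_{-2/3}] f = 28x
Δ θ [Δ, θ] [Δ, θ] [θ, E_{-2/3}] f = 28
Δ [Δ, θ] [Δ, θ] [θ, E_{-2/3}] f = 28
θ Δ [Δ, θ] [Δ, θ] [θ, E_{-2/3}] f = 0
[Δ, θ] [Δ, θ] [Δ, θ] [θ, E_{-2/3}] f = 28
D [Δ, θ]^3 [θ, E_{-2/3}] f = 0
S_{-3/2} [Δ, θ]^3 [θ, E_{-2/3}] f = 28
(D + S_{-3/2}) [Δ, θ]^3 [θ, E_{-2/3}] f = 28


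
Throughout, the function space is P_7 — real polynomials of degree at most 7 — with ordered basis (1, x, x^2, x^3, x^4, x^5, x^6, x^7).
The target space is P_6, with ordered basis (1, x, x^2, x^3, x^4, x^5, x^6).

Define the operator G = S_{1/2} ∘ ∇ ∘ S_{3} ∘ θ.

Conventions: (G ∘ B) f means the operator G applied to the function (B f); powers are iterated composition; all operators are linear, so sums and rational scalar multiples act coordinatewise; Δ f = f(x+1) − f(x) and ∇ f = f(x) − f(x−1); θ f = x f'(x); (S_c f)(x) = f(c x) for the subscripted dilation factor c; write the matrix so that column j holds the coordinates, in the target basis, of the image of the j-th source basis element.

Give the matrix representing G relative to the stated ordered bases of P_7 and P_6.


image of 1: 0
image of x: 3
image of x^2: 18x - 18
image of x^3: (243/4)x^2 - (243/2)x + 81
image of x^4: 162x^3 - 486x^2 + 648x - 324
image of x^5: (6075/16)x^4 - (6075/4)x^3 + (6075/2)x^2 - (6075/2)x + 1215
image of x^6: (6561/8)x^5 - (32805/8)x^4 + 10935x^3 - (32805/2)x^2 + 13122x - 4374
image of x^7: (107163/64)x^6 - (321489/32)x^5 + (535815/16)x^4 - (535815/8)x^3 + (321489/4)x^2 - (107163/2)x + 15309
each image's coordinates form column j of the matrix

the matrix is [[0, 3, -18, 81, -324, 1215, -4374, 15309]; [0, 0, 18, -243/2, 648, -6075/2, 13122, -107163/2]; [0, 0, 0, 243/4, -486, 6075/2, -32805/2, 321489/4]; [0, 0, 0, 0, 162, -6075/4, 10935, -535815/8]; [0, 0, 0, 0, 0, 6075/16, -32805/8, 535815/16]; [0, 0, 0, 0, 0, 0, 6561/8, -321489/32]; [0, 0, 0, 0, 0, 0, 0, 107163/64]] (rows listed top to bottom)


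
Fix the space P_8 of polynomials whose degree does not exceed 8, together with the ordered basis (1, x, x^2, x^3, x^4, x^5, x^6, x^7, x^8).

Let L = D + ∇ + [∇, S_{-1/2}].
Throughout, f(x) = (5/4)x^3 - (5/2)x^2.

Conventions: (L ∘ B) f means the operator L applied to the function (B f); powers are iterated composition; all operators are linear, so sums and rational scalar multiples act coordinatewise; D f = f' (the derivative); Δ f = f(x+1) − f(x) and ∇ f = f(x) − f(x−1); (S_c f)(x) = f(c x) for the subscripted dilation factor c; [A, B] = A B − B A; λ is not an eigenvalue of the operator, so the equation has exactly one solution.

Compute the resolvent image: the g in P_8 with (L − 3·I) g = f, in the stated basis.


write g with unknown coordinates in the stated basis and equate coefficients in (L − 3·I) g = f
solving from the highest basis element down gives g = -(5/12)x^3 + (5/32)x^2 + (55/64)x + 85/576
check: L g = -(65/32)x^2 + (165/64)x + 85/192
so L g − 3·g = (5/4)x^3 - (5/2)x^2 = f ✓

g(x) = -(5/12)x^3 + (5/32)x^2 + (55/64)x + 85/576


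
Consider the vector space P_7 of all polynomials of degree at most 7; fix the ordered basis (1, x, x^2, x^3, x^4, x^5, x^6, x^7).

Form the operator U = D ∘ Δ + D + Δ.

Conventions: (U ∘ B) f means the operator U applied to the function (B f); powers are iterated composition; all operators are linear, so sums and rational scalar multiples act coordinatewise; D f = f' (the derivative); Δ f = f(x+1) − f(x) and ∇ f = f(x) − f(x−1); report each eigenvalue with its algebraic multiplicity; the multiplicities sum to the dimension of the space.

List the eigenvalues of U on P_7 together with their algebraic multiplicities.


λ = 0 (multiplicity 8)

image of 1: 0
image of x: 2
image of x^2: 4x + 3
image of x^3: 6x^2 + 9x + 4
image of x^4: 8x^3 + 18x^2 + 16x + 5
image of x^5: 10x^4 + 30x^3 + 40x^2 + 25x + 6
image of x^6: 12x^5 + 45x^4 + 80x^3 + 75x^2 + 36x + 7
image of x^7: 14x^6 + 63x^5 + 140x^4 + 175x^3 + 126x^2 + 49x + 8
the matrix is upper triangular; its diagonal is (0, 0, 0, 0, 0, 0, 0, 0)
for a triangular matrix the eigenvalues are the diagonal entries, with algebraic multiplicity their repetition count


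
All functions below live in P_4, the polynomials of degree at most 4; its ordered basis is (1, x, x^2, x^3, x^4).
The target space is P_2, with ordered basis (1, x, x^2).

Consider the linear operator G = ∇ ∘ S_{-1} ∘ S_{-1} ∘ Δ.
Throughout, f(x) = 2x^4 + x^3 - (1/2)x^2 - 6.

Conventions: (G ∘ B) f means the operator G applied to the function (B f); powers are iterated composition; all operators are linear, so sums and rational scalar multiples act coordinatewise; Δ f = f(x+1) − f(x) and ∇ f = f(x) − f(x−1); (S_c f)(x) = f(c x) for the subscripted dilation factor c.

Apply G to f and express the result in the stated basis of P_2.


g(x) = 24x^2 + 6x + 3

Δ f = 8x^3 + 15x^2 + 10x + 5/2
S_{-1} Δ f = -8x^3 + 15x^2 - 10x + 5/2
S_{-1} S_{-1} Δ f = 8x^3 + 15x^2 + 10x + 5/2
∇ (S_{-1} ∘ S_{-1} ∘ Δ) f = 24x^2 + 6x + 3


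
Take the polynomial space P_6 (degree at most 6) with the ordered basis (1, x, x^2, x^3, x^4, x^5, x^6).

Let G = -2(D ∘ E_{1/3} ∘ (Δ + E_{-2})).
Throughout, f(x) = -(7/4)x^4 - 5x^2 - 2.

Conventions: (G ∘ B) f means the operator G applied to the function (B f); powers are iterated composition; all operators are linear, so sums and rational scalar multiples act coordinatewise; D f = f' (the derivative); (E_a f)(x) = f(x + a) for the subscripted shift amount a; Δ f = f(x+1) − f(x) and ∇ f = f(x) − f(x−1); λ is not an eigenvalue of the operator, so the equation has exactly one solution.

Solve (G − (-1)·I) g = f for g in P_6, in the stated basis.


write g with unknown coordinates in the stated basis and equate coefficients in (G − (-1)·I) g = f
solving from the highest basis element down gives g = -(7/4)x^4 - 14x^3 - 61x^2 - (956/3)x - 22082/27
check: G g = 14x^3 + 56x^2 + (956/3)x + 22028/27
so G g − (-1)·g = -(7/4)x^4 - 5x^2 - 2 = f ✓

g(x) = -(7/4)x^4 - 14x^3 - 61x^2 - (956/3)x - 22082/27


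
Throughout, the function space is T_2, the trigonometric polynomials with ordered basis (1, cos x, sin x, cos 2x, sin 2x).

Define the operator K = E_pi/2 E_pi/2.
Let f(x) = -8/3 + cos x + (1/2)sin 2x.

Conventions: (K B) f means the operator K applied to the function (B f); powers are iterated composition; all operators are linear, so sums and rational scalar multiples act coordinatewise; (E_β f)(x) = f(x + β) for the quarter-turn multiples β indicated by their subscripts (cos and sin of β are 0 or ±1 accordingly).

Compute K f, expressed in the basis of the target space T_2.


the image equals g(x) = -8/3 - cos x + (1/2)sin 2x

E_pi/2 f = -8/3 - sin x - (1/2)sin 2x
E_pi/2 E_pi/2 f = -8/3 - cos x + (1/2)sin 2x


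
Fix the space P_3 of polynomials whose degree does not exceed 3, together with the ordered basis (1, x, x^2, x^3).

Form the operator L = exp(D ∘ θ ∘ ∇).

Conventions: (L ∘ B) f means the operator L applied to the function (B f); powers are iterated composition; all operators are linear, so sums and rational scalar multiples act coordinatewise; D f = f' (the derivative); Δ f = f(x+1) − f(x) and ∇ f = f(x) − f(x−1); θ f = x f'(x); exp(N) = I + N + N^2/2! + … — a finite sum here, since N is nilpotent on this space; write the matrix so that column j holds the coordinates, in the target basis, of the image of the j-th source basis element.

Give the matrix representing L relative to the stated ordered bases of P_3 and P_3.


the matrix is [[1, 0, 2, -3]; [0, 1, 0, 12]; [0, 0, 1, 0]; [0, 0, 0, 1]] (rows listed top to bottom)

image of 1: 1
image of x: x
image of x^2: x^2 + 2
image of x^3: x^3 + 12x - 3
each image's coordinates form column j of the matrix


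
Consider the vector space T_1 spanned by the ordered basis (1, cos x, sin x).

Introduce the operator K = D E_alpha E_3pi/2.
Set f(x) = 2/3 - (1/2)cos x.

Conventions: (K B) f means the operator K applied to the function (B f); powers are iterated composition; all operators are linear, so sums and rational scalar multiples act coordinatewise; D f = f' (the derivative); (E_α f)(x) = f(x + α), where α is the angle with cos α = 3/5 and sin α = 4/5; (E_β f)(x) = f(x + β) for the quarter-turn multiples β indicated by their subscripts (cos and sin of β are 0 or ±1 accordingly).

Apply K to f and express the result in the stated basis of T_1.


the result is g(x) = -(3/10)cos x + (2/5)sin x

E_3pi/2 f = 2/3 - (1/2)sin x
E_alpha E_3pi/2 f = 2/3 - (2/5)cos x - (3/10)sin x
D E_alpha E_3pi/2 f = -(3/10)cos x + (2/5)sin x


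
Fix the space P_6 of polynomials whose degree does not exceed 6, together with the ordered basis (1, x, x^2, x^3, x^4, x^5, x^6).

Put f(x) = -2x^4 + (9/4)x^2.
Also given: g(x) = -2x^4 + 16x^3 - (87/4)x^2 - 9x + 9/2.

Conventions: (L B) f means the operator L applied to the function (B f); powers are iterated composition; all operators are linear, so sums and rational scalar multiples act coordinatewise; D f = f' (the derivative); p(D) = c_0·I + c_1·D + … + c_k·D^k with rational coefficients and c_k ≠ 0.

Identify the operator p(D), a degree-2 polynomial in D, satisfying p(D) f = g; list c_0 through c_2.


p(D) = I − 2·D + D^2, i.e. c_0 = 1, c_1 = -2, c_2 = 1

D^0 f = -2x^4 + (9/4)x^2
D^1 f = -8x^3 + (9/2)x
D^2 f = -24x^2 + 9/2
matching coefficients of g against c_0 f + c_1 Df + … from the top degree down determines the c_i
solution: c_0 = 1, c_1 = -2, c_2 = 1


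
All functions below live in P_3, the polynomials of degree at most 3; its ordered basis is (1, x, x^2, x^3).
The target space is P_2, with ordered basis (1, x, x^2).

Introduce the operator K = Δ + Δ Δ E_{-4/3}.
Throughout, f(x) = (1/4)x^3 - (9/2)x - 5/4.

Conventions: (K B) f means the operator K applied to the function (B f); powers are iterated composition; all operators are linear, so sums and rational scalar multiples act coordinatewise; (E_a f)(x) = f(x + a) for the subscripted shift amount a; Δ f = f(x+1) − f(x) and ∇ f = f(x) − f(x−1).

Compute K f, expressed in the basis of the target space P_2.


the image equals g(x) = (3/4)x^2 + (9/4)x - 19/4

Δ f = (3/4)x^2 + (3/4)x - 17/4
E_{-4/3} f = (1/4)x^3 - x^2 - (19/6)x + 449/108
Δ E_{-4/3} f = (3/4)x^2 - (5/4)x - 47/12
Δ Δ E_{-4/3} f = (3/2)x - 1/2
(Δ + Δ Δ E_{-4/3}) f = (3/4)x^2 + (9/4)x - 19/4


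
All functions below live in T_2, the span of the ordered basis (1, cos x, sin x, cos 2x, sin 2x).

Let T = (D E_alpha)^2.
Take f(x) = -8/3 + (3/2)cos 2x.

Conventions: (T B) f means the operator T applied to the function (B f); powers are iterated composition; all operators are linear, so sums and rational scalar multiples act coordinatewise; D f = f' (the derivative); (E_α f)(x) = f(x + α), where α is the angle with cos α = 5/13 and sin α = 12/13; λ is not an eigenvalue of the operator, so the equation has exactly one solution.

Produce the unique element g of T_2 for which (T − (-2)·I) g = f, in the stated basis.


the result is g(x) = -4/3 + (87117/575044)cos 2x + (42840/143761)sin 2x

write g with unknown coordinates in the stated basis and equate coefficients in (T − (-2)·I) g = f
solving from the highest basis element down gives g = -4/3 + (87117/575044)cos 2x + (42840/143761)sin 2x
check: T g = (172083/143761)cos 2x - (85680/143761)sin 2x
so T g − (-2)·g = -8/3 + (3/2)cos 2x = f ✓


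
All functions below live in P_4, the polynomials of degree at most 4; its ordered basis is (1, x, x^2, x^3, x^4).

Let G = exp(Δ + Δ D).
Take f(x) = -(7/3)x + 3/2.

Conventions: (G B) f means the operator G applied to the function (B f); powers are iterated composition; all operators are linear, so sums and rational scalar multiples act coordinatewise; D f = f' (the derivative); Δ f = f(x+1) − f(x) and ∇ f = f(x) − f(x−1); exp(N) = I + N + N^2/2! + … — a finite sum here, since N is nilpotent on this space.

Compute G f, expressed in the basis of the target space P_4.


the result is g(x) = -(7/3)x - 5/6

order-1 term: -7/3
the series for exp(Δ + Δ D) f terminates at order 1
exp(Δ + Δ D) f = -(7/3)x - 5/6


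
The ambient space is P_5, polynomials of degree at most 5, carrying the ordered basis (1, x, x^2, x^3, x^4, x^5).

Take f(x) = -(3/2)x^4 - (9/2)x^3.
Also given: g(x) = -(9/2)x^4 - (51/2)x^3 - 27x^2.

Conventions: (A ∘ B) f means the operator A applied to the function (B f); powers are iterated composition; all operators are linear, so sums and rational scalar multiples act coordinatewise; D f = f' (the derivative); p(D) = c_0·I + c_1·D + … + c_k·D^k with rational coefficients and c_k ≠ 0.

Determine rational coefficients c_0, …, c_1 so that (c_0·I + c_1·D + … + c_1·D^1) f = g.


p(D) = 3·I + 2·D, i.e. c_0 = 3, c_1 = 2

D^0 f = -(3/2)x^4 - (9/2)x^3
D^1 f = -6x^3 - (27/2)x^2
matching coefficients of g against c_0 f + c_1 Df + … from the top degree down determines the c_i
solution: c_0 = 3, c_1 = 2


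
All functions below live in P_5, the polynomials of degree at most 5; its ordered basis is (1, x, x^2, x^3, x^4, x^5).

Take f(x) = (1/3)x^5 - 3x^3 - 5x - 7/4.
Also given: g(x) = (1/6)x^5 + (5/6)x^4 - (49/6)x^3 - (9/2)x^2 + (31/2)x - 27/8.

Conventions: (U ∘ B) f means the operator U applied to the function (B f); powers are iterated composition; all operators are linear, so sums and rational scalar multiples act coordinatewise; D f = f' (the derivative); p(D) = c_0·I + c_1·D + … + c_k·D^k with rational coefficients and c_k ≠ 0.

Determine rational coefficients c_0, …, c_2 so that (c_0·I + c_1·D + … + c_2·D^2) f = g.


p(D) = (1/2)·I + (1/2)·D − D^2, i.e. c_0 = 1/2, c_1 = 1/2, c_2 = -1

D^0 f = (1/3)x^5 - 3x^3 - 5x - 7/4
D^1 f = (5/3)x^4 - 9x^2 - 5
D^2 f = (20/3)x^3 - 18x
matching coefficients of g against c_0 f + c_1 Df + … from the top degree down determines the c_i
solution: c_0 = 1/2, c_1 = 1/2, c_2 = -1


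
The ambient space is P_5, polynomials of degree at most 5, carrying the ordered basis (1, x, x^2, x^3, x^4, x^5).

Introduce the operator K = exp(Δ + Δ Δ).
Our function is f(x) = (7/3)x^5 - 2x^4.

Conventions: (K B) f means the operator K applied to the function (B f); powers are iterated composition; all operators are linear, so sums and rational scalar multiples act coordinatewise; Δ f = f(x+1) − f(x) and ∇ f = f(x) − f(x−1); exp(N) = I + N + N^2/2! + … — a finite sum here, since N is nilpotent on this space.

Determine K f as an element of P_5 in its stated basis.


g(x) = (7/3)x^5 + (29/3)x^4 + (256/3)x^3 + (1046/3)x^2 + (2707/3)x + 1110

order-1 term: (35/3)x^4 + 62x^3 + (382/3)x^2 + 119x + 127/3
order-2 term: (70/3)x^3 + 198x^2 + (1709/3)x + 555
order-3 term: (70/3)x^2 + 202x + 1327/3
order-4 term: (35/3)x + 68
order-5 term: 7/3
the series for exp(Δ + Δ Δ) f terminates at order 5
exp(Δ + Δ Δ) f = (7/3)x^5 + (29/3)x^4 + (256/3)x^3 + (1046/3)x^2 + (2707/3)x + 1110


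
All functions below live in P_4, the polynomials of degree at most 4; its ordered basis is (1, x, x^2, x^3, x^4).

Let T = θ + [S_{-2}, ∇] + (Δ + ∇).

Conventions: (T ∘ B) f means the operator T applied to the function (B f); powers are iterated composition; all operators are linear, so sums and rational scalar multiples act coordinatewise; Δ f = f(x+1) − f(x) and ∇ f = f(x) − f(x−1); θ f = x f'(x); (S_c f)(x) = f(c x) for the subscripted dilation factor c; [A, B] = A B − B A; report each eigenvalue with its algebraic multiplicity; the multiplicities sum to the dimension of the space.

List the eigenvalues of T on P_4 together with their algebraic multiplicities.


λ = 0 (multiplicity 1), λ = 1 (multiplicity 1), λ = 2 (multiplicity 1), λ = 3 (multiplicity 1), λ = 4 (multiplicity 1)

image of 1: 0
image of x: x + 5
image of x^2: 2x^2 - 8x + 3
image of x^3: 3x^3 + 42x^2 - 18x + 11
image of x^4: 4x^4 - 88x^3 + 72x^2 - 64x + 15
the matrix is upper triangular; its diagonal is (0, 1, 2, 3, 4)
for a triangular matrix the eigenvalues are the diagonal entries, with algebraic multiplicity their repetition count


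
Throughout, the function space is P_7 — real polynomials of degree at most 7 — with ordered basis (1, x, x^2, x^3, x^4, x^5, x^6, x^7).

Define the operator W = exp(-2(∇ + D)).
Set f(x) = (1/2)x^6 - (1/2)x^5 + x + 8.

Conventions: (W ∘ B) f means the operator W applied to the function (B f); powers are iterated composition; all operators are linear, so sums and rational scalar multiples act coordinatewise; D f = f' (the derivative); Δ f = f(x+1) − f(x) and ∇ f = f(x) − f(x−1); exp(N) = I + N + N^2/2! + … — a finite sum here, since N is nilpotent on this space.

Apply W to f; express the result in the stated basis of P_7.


order-1 term: -12x^5 + 25x^4 - 30x^3 + 25x^2 - 11x - 2
order-2 term: 120x^4 - 320x^3 + 450x^2 - 350x + 114
order-3 term: -640x^3 + 1760x^2 - 2160x + 1060
order-4 term: 1920x^2 - 4480x + 3360
order-5 term: -3072x + 4352
order-6 term: 2048
the series for exp(-2(∇ + D)) f terminates at order 6
exp(-2(∇ + D)) f = (1/2)x^6 - (25/2)x^5 + 145x^4 - 990x^3 + 4155x^2 - 10072x + 10940

the result is g(x) = (1/2)x^6 - (25/2)x^5 + 145x^4 - 990x^3 + 4155x^2 - 10072x + 10940


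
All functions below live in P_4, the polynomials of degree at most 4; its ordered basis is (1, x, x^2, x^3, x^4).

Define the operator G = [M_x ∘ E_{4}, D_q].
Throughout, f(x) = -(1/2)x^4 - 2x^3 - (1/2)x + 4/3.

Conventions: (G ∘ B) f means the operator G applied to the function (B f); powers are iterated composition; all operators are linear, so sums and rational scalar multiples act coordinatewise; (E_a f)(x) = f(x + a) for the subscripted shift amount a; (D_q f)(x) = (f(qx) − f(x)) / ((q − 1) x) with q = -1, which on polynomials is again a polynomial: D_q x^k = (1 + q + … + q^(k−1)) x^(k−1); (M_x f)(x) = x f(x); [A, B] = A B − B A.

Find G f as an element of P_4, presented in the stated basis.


the result is g(x) = (1/2)x^4 - 2x^3 + 56x^2 - (65/2)x + 770/3

D_q f = -2x^2 - 1/2
E_{4} D_q f = -2x^2 - 16x - 65/2
M_x E_{4} D_q f = -2x^3 - 16x^2 - (65/2)x
E_{4} f = -(1/2)x^4 - 10x^3 - 72x^2 - (449/2)x - 770/3
M_x E_{4} f = -(1/2)x^5 - 10x^4 - 72x^3 - (449/2)x^2 - (770/3)x
D_q (M_x ∘ E_{4}) f = -(1/2)x^4 - 72x^2 - 770/3
[M_x ∘ E_{4}, D_q] f = (1/2)x^4 - 2x^3 + 56x^2 - (65/2)x + 770/3


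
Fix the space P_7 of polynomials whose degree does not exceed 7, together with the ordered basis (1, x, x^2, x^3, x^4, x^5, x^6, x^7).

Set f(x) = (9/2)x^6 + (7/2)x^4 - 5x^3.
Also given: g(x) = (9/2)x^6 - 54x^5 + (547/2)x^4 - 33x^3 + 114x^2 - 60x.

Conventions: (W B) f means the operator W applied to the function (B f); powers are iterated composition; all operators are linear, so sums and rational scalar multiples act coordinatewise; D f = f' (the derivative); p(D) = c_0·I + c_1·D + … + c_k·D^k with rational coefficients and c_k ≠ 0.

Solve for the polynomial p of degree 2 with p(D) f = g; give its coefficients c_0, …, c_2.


D^0 f = (9/2)x^6 + (7/2)x^4 - 5x^3
D^1 f = 27x^5 + 14x^3 - 15x^2
D^2 f = 135x^4 + 42x^2 - 30x
matching coefficients of g against c_0 f + c_1 Df + … from the top degree down determines the c_i
solution: c_0 = 1, c_1 = -2, c_2 = 2

c_0 = 1, c_1 = -2, c_2 = 2


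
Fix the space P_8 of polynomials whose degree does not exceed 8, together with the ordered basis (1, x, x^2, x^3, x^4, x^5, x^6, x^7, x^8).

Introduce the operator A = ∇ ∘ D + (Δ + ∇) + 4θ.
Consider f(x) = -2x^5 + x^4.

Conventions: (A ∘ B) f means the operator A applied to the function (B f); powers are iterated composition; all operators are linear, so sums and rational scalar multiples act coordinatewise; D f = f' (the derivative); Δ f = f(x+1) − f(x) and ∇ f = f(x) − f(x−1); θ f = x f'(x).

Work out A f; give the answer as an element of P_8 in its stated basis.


D f = -10x^4 + 4x^3
∇ D f = -40x^3 + 72x^2 - 52x + 14
Δ f = -10x^4 - 16x^3 - 14x^2 - 6x - 1
∇ f = -10x^4 + 24x^3 - 26x^2 + 14x - 3
(Δ + ∇) f = -20x^4 + 8x^3 - 40x^2 + 8x - 4
θ f = -10x^5 + 4x^4
(4θ) f = -40x^5 + 16x^4
(∇ ∘ D + (Δ + ∇) + 4θ) f = -40x^5 - 4x^4 - 32x^3 + 32x^2 - 44x + 10

g(x) = -40x^5 - 4x^4 - 32x^3 + 32x^2 - 44x + 10


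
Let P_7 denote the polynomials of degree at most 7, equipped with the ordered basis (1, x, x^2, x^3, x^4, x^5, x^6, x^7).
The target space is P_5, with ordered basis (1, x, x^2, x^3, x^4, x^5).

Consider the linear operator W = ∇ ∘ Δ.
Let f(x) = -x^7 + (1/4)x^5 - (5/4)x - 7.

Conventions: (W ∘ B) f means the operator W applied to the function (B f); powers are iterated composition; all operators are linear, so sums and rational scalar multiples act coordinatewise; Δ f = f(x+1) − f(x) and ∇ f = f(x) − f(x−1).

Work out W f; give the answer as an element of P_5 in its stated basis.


g(x) = -42x^5 - 65x^3 - (23/2)x

Δ f = -7x^6 - 21x^5 - (135/4)x^4 - (65/2)x^3 - (37/2)x^2 - (23/4)x - 2
∇ Δ f = -42x^5 - 65x^3 - (23/2)x


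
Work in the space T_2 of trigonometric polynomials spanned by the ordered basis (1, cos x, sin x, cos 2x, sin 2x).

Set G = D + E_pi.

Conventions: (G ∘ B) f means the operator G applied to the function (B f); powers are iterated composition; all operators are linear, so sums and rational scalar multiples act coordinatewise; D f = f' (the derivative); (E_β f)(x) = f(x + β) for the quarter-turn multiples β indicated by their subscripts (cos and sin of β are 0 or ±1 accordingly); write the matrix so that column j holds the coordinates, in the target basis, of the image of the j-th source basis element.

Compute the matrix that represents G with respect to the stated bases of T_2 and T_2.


the matrix is [[1, 0, 0, 0, 0]; [0, -1, 1, 0, 0]; [0, -1, -1, 0, 0]; [0, 0, 0, 1, 2]; [0, 0, 0, -2, 1]] (rows listed top to bottom)

image of 1: 1
image of cos x: -cos x - sin x
image of sin x: cos x - sin x
image of cos 2x: cos 2x - 2sin 2x
image of sin 2x: 2cos 2x + sin 2x
each image's coordinates form column j of the matrix


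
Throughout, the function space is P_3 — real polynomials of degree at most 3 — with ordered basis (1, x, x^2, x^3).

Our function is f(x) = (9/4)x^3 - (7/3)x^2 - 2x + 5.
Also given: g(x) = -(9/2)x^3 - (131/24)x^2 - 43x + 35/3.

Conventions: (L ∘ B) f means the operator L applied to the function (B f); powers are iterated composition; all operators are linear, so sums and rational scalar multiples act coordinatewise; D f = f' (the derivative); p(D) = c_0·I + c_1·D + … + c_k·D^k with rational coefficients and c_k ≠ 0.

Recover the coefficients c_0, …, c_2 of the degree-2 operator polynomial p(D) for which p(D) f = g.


c_0 = -2, c_1 = -3/2, c_2 = -4

D^0 f = (9/4)x^3 - (7/3)x^2 - 2x + 5
D^1 f = (27/4)x^2 - (14/3)x - 2
D^2 f = (27/2)x - 14/3
matching coefficients of g against c_0 f + c_1 Df + … from the top degree down determines the c_i
solution: c_0 = -2, c_1 = -3/2, c_2 = -4


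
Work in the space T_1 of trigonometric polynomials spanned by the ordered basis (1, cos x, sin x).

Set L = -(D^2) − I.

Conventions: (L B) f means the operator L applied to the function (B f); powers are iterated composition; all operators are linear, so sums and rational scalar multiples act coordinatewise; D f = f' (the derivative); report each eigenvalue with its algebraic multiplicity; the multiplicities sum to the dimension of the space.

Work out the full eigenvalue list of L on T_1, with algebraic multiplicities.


λ = -1 (multiplicity 1), λ = 0 (multiplicity 2)

image of 1: -1
image of cos x: 0
image of sin x: 0
the matrix is diagonal; its diagonal is (-1, 0, 0)
for a triangular matrix the eigenvalues are the diagonal entries, with algebraic multiplicity their repetition count


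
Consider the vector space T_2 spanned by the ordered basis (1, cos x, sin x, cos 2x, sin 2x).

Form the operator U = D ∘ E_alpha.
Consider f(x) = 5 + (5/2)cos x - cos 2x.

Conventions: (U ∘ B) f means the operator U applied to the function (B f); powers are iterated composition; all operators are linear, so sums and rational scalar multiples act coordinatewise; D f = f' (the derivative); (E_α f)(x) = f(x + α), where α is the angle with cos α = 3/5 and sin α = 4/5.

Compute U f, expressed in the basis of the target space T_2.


g(x) = -2cos x - (3/2)sin x + (48/25)cos 2x - (14/25)sin 2x

E_alpha f = 5 + (3/2)cos x - 2sin x + (7/25)cos 2x + (24/25)sin 2x
D E_alpha f = -2cos x - (3/2)sin x + (48/25)cos 2x - (14/25)sin 2x


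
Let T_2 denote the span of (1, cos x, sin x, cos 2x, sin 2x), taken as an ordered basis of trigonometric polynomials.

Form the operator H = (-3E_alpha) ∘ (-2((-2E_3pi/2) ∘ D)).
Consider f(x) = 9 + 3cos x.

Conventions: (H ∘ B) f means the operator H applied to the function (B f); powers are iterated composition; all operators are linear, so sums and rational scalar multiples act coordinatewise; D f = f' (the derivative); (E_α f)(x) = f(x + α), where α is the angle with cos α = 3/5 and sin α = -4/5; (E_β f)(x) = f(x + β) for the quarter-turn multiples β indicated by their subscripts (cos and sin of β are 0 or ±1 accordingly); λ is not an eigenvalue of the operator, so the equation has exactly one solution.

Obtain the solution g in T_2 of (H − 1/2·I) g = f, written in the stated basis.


the result is g(x) = -18 - (462/3029)cos x + (576/3029)sin x

write g with unknown coordinates in the stated basis and equate coefficients in (H − 1/2·I) g = f
solving from the highest basis element down gives g = -18 - (462/3029)cos x + (576/3029)sin x
check: H g = (8856/3029)cos x + (288/3029)sin x
so H g − 1/2·g = 9 + 3cos x = f ✓


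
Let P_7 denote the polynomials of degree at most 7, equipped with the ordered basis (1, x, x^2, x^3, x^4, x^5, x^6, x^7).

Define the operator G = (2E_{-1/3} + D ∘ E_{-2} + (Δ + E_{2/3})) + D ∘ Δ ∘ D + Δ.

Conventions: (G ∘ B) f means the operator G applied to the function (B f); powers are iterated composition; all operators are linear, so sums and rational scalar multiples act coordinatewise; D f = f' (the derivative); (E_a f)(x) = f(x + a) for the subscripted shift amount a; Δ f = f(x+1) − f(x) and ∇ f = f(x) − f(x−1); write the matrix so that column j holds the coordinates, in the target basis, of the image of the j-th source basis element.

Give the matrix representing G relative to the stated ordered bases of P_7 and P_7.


image of 1: 3
image of x: 3x + 3
image of x^2: 3x^2 + 6x - 4/3
image of x^3: 3x^3 + 9x^2 - 4x + 182/9
image of x^4: 3x^4 + 12x^3 - 8x^2 + (728/9)x - 160/9
image of x^5: 3x^5 + 15x^4 - (40/3)x^3 + (1820/9)x^2 - (800/9)x + 8272/81
image of x^6: 3x^6 + 18x^5 - 20x^4 + (3640/9)x^3 - (800/3)x^2 + (16544/27)x - 38858/243
image of x^7: 3x^7 + 21x^6 - 28x^5 + (6370/9)x^4 - (5600/9)x^3 + (57904/27)x^2 - (272006/243)x + 119570/243
each image's coordinates form column j of the matrix

the matrix is [[3, 3, -4/3, 182/9, -160/9, 8272/81, -38858/243, 119570/243]; [0, 3, 6, -4, 728/9, -800/9, 16544/27, -272006/243]; [0, 0, 3, 9, -8, 1820/9, -800/3, 57904/27]; [0, 0, 0, 3, 12, -40/3, 3640/9, -5600/9]; [0, 0, 0, 0, 3, 15, -20, 6370/9]; [0, 0, 0, 0, 0, 3, 18, -28]; [0, 0, 0, 0, 0, 0, 3, 21]; [0, 0, 0, 0, 0, 0, 0, 3]] (rows listed top to bottom)


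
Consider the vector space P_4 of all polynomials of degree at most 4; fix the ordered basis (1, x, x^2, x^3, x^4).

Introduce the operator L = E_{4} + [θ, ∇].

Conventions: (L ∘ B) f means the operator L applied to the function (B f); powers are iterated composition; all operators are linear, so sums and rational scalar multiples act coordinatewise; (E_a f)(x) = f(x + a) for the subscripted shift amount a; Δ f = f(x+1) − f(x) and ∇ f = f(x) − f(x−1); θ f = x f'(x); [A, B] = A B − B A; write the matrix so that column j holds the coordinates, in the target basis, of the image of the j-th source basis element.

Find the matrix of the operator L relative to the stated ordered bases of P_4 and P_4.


image of 1: 1
image of x: x + 3
image of x^2: x^2 + 6x + 18
image of x^3: x^3 + 9x^2 + 54x + 61
image of x^4: x^4 + 12x^3 + 108x^2 + 244x + 260
each image's coordinates form column j of the matrix

the matrix is [[1, 3, 18, 61, 260]; [0, 1, 6, 54, 244]; [0, 0, 1, 9, 108]; [0, 0, 0, 1, 12]; [0, 0, 0, 0, 1]] (rows listed top to bottom)


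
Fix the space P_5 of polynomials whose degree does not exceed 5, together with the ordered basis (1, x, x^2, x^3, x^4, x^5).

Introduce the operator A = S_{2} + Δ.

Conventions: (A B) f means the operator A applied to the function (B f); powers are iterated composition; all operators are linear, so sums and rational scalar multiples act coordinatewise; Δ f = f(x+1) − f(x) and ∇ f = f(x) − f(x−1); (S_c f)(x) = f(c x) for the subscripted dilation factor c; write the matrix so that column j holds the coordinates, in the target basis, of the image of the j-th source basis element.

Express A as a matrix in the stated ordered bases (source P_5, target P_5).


the matrix is [[1, 1, 1, 1, 1, 1]; [0, 2, 2, 3, 4, 5]; [0, 0, 4, 3, 6, 10]; [0, 0, 0, 8, 4, 10]; [0, 0, 0, 0, 16, 5]; [0, 0, 0, 0, 0, 32]] (rows listed top to bottom)

image of 1: 1
image of x: 2x + 1
image of x^2: 4x^2 + 2x + 1
image of x^3: 8x^3 + 3x^2 + 3x + 1
image of x^4: 16x^4 + 4x^3 + 6x^2 + 4x + 1
image of x^5: 32x^5 + 5x^4 + 10x^3 + 10x^2 + 5x + 1
each image's coordinates form column j of the matrix


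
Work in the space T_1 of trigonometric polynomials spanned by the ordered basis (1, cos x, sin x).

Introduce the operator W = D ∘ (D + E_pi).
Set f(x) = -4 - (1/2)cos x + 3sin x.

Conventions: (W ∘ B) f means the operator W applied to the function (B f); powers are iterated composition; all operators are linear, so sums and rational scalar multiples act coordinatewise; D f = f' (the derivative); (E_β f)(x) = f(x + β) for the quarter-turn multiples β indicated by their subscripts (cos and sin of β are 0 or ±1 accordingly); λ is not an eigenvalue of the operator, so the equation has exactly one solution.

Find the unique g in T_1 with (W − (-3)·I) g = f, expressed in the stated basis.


write g with unknown coordinates in the stated basis and equate coefficients in (W − (-3)·I) g = f
solving from the highest basis element down gives g = -4/3 + (2/5)cos x + (13/10)sin x
check: W g = -(17/10)cos x - (9/10)sin x
so W g − (-3)·g = -4 - (1/2)cos x + 3sin x = f ✓

g(x) = -4/3 + (2/5)cos x + (13/10)sin x


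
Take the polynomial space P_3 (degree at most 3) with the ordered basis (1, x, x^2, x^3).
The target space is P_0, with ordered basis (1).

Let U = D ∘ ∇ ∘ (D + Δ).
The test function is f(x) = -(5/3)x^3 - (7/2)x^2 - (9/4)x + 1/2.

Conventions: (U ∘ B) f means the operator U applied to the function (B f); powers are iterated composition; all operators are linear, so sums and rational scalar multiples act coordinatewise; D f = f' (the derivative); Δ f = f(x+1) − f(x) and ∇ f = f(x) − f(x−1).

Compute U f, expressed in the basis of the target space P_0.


g(x) = -20

D f = -5x^2 - 7x - 9/4
Δ f = -5x^2 - 12x - 89/12
(D + Δ) f = -10x^2 - 19x - 29/3
∇ (D + Δ) f = -20x - 9
D ∇ (D + Δ) f = -20


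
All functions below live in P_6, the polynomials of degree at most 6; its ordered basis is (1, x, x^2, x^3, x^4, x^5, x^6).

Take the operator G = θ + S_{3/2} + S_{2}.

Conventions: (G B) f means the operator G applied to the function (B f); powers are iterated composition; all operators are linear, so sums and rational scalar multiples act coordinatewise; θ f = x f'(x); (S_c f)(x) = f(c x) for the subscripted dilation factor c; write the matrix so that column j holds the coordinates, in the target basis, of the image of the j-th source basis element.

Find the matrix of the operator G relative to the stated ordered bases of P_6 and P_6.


image of 1: 2
image of x: (9/2)x
image of x^2: (33/4)x^2
image of x^3: (115/8)x^3
image of x^4: (401/16)x^4
image of x^5: (1427/32)x^5
image of x^6: (5209/64)x^6
each image's coordinates form column j of the matrix

the matrix is [[2, 0, 0, 0, 0, 0, 0]; [0, 9/2, 0, 0, 0, 0, 0]; [0, 0, 33/4, 0, 0, 0, 0]; [0, 0, 0, 115/8, 0, 0, 0]; [0, 0, 0, 0, 401/16, 0, 0]; [0, 0, 0, 0, 0, 1427/32, 0]; [0, 0, 0, 0, 0, 0, 5209/64]] (rows listed top to bottom)


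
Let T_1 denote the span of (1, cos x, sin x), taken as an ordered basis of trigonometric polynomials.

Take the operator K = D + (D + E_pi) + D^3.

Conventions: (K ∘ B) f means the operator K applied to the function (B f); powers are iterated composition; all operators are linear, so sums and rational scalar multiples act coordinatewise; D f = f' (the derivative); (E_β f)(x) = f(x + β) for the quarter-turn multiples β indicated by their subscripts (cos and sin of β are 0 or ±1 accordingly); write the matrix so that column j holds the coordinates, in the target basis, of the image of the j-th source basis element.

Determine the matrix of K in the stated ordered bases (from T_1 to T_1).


the matrix is [[1, 0, 0]; [0, -1, 1]; [0, -1, -1]] (rows listed top to bottom)

image of 1: 1
image of cos x: -cos x - sin x
image of sin x: cos x - sin x
each image's coordinates form column j of the matrix


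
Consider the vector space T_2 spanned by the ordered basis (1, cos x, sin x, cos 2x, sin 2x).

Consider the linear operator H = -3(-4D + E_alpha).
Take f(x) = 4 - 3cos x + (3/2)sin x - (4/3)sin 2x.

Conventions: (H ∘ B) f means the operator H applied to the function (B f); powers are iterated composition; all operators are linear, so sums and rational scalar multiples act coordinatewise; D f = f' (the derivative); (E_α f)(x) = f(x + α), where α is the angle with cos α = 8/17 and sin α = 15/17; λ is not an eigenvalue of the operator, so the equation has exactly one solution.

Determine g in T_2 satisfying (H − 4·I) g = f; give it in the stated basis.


write g with unknown coordinates in the stated basis and equate coefficients in (H − 4·I) g = f
solving from the highest basis element down gives g = -4/7 + (15/794)cos x - (123/397)sin x + (8288/135265)cos 2x + (2692/405795)sin 2x
check: H g = 12/7 - (1161/397)cos x + (207/794)sin x + (33152/135265)cos 2x - (176764/135265)sin 2x
so H g − 4·g = 4 - 3cos x + (3/2)sin x - (4/3)sin 2x = f ✓

g(x) = -4/7 + (15/794)cos x - (123/397)sin x + (8288/135265)cos 2x + (2692/405795)sin 2x


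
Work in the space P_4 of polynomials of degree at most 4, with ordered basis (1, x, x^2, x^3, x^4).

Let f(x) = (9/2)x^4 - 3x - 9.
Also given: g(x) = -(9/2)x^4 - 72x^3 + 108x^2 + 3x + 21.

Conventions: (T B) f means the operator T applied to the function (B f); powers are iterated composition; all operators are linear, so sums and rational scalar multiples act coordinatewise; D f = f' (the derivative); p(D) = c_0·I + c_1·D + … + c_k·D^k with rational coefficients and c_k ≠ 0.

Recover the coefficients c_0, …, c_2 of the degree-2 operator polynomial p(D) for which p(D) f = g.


c_0 = -1, c_1 = -4, c_2 = 2

D^0 f = (9/2)x^4 - 3x - 9
D^1 f = 18x^3 - 3
D^2 f = 54x^2
matching coefficients of g against c_0 f + c_1 Df + … from the top degree down determines the c_i
solution: c_0 = -1, c_1 = -4, c_2 = 2


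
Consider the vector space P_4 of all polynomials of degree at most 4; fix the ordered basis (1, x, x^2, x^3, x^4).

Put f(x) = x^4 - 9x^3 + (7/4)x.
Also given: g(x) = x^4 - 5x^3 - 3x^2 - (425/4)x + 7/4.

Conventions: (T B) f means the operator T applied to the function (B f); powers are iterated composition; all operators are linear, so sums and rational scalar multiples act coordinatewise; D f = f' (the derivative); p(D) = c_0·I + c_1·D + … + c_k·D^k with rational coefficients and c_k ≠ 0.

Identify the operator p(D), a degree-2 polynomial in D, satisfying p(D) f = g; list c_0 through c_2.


D^0 f = x^4 - 9x^3 + (7/4)x
D^1 f = 4x^3 - 27x^2 + 7/4
D^2 f = 12x^2 - 54x
matching coefficients of g against c_0 f + c_1 Df + … from the top degree down determines the c_i
solution: c_0 = 1, c_1 = 1, c_2 = 2

c_0 = 1, c_1 = 1, c_2 = 2


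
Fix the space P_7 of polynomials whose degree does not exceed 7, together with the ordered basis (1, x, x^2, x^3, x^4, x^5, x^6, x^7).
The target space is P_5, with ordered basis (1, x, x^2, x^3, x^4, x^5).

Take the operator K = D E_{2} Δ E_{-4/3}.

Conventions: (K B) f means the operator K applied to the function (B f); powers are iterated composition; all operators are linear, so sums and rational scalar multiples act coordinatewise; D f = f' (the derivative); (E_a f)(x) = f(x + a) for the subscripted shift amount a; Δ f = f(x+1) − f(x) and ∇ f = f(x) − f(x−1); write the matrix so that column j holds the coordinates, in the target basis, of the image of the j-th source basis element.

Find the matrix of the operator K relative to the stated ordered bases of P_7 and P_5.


the matrix is [[0, 0, 2, 7, 52/3, 1015/27, 2062/27, 12103/81]; [0, 0, 0, 6, 28, 260/3, 2030/9, 14434/27]; [0, 0, 0, 0, 12, 70, 260, 7105/9]; [0, 0, 0, 0, 0, 20, 140, 1820/3]; [0, 0, 0, 0, 0, 0, 30, 245]; [0, 0, 0, 0, 0, 0, 0, 42]] (rows listed top to bottom)

image of 1: 0
image of x: 0
image of x^2: 2
image of x^3: 6x + 7
image of x^4: 12x^2 + 28x + 52/3
image of x^5: 20x^3 + 70x^2 + (260/3)x + 1015/27
image of x^6: 30x^4 + 140x^3 + 260x^2 + (2030/9)x + 2062/27
image of x^7: 42x^5 + 245x^4 + (1820/3)x^3 + (7105/9)x^2 + (14434/27)x + 12103/81
each image's coordinates form column j of the matrix


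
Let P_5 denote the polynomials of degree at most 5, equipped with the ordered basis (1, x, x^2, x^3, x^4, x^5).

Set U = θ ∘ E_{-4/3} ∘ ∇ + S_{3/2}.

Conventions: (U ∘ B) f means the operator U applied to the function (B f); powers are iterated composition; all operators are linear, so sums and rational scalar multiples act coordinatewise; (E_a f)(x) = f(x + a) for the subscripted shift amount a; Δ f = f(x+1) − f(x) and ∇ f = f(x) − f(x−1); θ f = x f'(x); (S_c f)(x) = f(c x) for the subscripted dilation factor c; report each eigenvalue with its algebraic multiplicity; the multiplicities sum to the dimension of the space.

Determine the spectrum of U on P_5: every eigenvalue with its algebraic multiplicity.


image of 1: 1
image of x: (3/2)x
image of x^2: (9/4)x^2 + 2x
image of x^3: (27/8)x^3 + 6x^2 - 11x
image of x^4: (81/16)x^4 + 12x^3 - 44x^2 + (124/3)x
image of x^5: (243/32)x^5 + 20x^4 - 110x^3 + (620/3)x^2 - (3575/27)x
the matrix is upper triangular; its diagonal is (1, 3/2, 9/4, 27/8, 81/16, 243/32)
for a triangular matrix the eigenvalues are the diagonal entries, with algebraic multiplicity their repetition count

λ = 1 (multiplicity 1), λ = 3/2 (multiplicity 1), λ = 9/4 (multiplicity 1), λ = 27/8 (multiplicity 1), λ = 81/16 (multiplicity 1), λ = 243/32 (multiplicity 1)
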